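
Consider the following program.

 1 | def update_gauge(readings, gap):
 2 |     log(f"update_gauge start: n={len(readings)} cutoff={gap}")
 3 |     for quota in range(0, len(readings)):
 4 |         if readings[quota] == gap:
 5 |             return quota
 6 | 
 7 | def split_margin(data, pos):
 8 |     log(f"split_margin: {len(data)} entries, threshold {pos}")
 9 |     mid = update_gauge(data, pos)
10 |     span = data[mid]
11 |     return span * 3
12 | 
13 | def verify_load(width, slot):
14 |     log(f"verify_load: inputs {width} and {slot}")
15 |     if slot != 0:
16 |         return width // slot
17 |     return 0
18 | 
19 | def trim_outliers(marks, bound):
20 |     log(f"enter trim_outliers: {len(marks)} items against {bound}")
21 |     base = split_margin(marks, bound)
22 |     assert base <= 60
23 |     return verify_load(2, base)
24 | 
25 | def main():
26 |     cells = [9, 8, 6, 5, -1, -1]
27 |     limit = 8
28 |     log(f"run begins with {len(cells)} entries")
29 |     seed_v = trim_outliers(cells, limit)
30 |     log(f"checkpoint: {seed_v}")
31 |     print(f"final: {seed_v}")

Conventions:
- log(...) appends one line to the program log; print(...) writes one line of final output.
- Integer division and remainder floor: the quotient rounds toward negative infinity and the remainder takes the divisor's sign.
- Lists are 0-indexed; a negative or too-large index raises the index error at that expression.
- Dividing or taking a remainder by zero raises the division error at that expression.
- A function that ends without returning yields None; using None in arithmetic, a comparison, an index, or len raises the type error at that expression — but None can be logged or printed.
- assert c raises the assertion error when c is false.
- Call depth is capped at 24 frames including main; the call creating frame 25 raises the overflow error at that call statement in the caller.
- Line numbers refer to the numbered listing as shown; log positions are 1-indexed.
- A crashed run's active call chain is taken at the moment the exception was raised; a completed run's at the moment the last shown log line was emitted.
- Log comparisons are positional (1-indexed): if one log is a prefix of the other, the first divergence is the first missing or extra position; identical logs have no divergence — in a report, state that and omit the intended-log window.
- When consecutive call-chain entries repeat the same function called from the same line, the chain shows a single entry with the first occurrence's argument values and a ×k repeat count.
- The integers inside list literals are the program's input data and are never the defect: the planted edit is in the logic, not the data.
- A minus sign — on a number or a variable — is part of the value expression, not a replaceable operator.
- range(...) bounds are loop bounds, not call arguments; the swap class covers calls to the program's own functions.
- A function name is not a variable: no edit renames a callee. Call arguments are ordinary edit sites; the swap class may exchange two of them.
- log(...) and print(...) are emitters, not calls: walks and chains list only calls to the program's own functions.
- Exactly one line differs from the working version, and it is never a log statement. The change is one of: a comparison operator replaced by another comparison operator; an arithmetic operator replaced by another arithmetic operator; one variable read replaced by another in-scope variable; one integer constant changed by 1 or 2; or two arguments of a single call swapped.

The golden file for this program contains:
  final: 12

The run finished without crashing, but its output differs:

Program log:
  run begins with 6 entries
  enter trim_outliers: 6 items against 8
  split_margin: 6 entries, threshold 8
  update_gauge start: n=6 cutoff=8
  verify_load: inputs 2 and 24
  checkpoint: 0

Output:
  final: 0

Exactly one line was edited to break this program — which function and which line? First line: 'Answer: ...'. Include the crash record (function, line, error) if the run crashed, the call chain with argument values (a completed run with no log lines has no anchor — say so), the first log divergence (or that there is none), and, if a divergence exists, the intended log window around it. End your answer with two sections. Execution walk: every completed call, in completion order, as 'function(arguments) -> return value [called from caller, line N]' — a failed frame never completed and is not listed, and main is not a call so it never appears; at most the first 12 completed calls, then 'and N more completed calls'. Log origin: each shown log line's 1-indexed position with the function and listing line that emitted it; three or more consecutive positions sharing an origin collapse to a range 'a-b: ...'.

Answer: the defect is in trim_outliers at line 23.
Key observation: The log first diverges at position 5: the faulty run prints 'verify_load: inputs 2 and 24' where the working version prints 'verify_load: inputs 24 and 2'.
Call chain: main.
First divergence: position 5; shown 'verify_load: inputs 2 and 24' vs intended 'verify_load: inputs 24 and 2'.
Intended log window:
  3: split_margin: 6 entries, threshold 8
  4: update_gauge start: n=6 cutoff=8
  5: verify_load: inputs 24 and 2
  6: checkpoint: 12
Execution walk:
  update_gauge([9, 8, 6, 5, -1, -1], 8) -> 1  [called from split_margin, line 9]
  split_margin([9, 8, 6, 5, -1, -1], 8) -> 24  [called from trim_outliers, line 21]
  verify_load(2, 24) -> 0  [called from trim_outliers, line 23]
  trim_outliers([9, 8, 6, 5, -1, -1], 8) -> 0  [called from main, line 29]
Origin of each log line:
  1 — main, line 28
  2 — trim_outliers, line 20
  3 — split_margin, line 8
  4 — update_gauge, line 2
  5 — verify_load, line 14
  6 — main, line 30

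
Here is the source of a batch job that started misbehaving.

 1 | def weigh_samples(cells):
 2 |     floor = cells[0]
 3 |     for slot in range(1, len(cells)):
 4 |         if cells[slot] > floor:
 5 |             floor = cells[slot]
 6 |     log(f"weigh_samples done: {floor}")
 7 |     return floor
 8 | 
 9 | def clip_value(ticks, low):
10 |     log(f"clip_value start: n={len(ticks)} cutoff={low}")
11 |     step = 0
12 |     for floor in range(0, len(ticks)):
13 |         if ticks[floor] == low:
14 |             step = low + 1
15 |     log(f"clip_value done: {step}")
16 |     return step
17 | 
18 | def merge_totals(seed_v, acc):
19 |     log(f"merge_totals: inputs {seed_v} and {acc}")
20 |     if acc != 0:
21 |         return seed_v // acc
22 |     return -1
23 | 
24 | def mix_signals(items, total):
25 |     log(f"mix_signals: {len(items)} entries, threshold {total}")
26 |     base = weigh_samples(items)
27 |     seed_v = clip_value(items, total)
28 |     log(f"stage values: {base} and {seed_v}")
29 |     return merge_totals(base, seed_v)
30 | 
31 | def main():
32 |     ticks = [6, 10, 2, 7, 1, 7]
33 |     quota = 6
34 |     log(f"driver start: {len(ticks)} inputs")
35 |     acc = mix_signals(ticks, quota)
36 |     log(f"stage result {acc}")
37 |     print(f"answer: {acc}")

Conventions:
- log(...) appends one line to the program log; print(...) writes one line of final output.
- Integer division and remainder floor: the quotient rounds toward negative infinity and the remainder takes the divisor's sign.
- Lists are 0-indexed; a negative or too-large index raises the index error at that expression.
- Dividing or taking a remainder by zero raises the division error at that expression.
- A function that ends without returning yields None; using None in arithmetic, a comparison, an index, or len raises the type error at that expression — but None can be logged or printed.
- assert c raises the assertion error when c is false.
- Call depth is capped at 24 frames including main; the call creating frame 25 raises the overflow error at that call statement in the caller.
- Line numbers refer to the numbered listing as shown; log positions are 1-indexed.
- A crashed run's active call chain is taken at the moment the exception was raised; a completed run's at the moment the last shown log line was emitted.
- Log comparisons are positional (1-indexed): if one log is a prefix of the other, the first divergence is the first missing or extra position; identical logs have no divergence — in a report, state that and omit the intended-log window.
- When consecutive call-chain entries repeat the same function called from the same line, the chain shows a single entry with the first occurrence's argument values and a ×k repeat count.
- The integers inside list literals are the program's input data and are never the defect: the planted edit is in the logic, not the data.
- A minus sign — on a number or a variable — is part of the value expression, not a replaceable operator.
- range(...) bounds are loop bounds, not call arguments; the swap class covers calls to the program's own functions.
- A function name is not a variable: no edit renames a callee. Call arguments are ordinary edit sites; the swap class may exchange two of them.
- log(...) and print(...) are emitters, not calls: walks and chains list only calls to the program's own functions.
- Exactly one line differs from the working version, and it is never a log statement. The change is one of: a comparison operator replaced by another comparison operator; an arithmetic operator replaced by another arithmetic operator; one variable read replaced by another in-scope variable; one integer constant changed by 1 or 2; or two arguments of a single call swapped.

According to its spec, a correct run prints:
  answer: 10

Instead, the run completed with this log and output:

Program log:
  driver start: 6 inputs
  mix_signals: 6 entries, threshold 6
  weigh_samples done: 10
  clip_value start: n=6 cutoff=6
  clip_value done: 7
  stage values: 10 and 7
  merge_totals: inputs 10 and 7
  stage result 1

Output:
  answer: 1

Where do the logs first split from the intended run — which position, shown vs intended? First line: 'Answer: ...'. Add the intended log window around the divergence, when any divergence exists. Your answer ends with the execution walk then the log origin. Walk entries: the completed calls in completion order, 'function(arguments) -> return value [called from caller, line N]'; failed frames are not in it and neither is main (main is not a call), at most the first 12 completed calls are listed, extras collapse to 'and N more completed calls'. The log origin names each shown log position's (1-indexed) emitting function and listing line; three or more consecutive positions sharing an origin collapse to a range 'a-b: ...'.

Answer: position 5 — the shown line 'clip_value done: 7' should read 'clip_value done: 1'.
Intended log window:
  3: weigh_samples done: 10
  4: clip_value start: n=6 cutoff=6
  5: clip_value done: 1
  6: stage values: 10 and 1
Execution walk:
  weigh_samples([6, 10, 2, 7, 1, 7]) -> 10  [called from mix_signals, line 26]
  clip_value([6, 10, 2, 7, 1, 7], 6) -> 7  [called from mix_signals, line 27]
  merge_totals(10, 7) -> 1  [called from mix_signals, line 29]
  mix_signals([6, 10, 2, 7, 1, 7], 6) -> 1  [called from main, line 35]
Log line origins:
  1: logged in main at line 34
  2: logged in mix_signals at line 25
  3: logged in weigh_samples at line 6
  4: logged in clip_value at line 10
  5: logged in clip_value at line 15
  6: logged in mix_signals at line 28
  7: logged in merge_totals at line 19
  8: logged in main at line 36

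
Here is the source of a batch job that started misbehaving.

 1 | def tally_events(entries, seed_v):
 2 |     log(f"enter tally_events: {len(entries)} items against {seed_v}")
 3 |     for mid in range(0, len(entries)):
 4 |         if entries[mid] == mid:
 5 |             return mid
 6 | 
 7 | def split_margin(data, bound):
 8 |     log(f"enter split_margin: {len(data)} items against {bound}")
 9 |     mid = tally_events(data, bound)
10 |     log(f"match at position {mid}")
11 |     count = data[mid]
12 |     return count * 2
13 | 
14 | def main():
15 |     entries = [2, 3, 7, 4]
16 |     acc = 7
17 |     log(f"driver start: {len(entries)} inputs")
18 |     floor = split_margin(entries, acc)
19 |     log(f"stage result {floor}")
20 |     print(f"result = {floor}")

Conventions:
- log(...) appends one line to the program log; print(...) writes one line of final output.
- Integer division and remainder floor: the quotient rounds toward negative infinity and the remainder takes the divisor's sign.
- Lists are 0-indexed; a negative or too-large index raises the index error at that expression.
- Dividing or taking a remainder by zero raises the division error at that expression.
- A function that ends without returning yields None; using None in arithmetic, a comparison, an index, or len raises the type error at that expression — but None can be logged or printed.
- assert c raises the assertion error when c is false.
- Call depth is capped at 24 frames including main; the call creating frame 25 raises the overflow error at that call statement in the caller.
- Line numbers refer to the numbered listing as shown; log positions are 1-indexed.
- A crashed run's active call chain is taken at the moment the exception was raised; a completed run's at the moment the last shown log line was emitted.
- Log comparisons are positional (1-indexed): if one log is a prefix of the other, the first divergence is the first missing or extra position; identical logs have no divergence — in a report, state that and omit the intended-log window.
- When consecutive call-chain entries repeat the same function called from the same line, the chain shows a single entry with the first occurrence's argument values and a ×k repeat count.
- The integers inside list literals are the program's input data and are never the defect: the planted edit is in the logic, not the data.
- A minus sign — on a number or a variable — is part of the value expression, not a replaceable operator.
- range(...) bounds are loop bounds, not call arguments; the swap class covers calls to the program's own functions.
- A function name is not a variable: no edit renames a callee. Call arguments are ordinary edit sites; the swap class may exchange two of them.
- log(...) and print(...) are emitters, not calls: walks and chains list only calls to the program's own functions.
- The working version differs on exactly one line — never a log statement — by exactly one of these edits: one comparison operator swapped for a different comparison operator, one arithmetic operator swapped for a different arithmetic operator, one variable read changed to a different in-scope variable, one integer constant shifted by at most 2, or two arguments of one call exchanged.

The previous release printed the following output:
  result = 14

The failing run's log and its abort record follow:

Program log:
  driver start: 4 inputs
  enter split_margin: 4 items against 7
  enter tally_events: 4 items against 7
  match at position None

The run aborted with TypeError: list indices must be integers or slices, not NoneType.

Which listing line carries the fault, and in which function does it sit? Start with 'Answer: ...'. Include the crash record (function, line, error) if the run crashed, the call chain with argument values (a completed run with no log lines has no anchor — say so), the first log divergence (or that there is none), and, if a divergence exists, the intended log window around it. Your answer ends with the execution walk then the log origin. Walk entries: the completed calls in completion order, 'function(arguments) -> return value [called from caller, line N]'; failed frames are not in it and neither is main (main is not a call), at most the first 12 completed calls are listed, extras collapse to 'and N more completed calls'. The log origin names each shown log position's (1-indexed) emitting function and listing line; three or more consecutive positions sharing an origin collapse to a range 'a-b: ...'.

Answer: the defect is in tally_events at line 4.
Key observation: Log line 4 is where behavior first shows: 'match at position None' appears instead of 'match at position 2'.
Crash: split_margin, line 11, TypeError.
Call chain: main -> split_margin([2, 3, 7, 4], 7) (called at line 18).
First divergence: position 4; shown 'match at position None' vs intended 'match at position 2'.
Intended log window:
  2: enter split_margin: 4 items against 7
  3: enter tally_events: 4 items against 7
  4: match at position 2
  5: stage result 14
Execution walk:
  tally_events([2, 3, 7, 4], 7) -> None  [called from split_margin, line 9]
Origin of each log line:
  1: from main, line 17
  2: from split_margin, line 8
  3: from tally_events, line 2
  4: from split_margin, line 10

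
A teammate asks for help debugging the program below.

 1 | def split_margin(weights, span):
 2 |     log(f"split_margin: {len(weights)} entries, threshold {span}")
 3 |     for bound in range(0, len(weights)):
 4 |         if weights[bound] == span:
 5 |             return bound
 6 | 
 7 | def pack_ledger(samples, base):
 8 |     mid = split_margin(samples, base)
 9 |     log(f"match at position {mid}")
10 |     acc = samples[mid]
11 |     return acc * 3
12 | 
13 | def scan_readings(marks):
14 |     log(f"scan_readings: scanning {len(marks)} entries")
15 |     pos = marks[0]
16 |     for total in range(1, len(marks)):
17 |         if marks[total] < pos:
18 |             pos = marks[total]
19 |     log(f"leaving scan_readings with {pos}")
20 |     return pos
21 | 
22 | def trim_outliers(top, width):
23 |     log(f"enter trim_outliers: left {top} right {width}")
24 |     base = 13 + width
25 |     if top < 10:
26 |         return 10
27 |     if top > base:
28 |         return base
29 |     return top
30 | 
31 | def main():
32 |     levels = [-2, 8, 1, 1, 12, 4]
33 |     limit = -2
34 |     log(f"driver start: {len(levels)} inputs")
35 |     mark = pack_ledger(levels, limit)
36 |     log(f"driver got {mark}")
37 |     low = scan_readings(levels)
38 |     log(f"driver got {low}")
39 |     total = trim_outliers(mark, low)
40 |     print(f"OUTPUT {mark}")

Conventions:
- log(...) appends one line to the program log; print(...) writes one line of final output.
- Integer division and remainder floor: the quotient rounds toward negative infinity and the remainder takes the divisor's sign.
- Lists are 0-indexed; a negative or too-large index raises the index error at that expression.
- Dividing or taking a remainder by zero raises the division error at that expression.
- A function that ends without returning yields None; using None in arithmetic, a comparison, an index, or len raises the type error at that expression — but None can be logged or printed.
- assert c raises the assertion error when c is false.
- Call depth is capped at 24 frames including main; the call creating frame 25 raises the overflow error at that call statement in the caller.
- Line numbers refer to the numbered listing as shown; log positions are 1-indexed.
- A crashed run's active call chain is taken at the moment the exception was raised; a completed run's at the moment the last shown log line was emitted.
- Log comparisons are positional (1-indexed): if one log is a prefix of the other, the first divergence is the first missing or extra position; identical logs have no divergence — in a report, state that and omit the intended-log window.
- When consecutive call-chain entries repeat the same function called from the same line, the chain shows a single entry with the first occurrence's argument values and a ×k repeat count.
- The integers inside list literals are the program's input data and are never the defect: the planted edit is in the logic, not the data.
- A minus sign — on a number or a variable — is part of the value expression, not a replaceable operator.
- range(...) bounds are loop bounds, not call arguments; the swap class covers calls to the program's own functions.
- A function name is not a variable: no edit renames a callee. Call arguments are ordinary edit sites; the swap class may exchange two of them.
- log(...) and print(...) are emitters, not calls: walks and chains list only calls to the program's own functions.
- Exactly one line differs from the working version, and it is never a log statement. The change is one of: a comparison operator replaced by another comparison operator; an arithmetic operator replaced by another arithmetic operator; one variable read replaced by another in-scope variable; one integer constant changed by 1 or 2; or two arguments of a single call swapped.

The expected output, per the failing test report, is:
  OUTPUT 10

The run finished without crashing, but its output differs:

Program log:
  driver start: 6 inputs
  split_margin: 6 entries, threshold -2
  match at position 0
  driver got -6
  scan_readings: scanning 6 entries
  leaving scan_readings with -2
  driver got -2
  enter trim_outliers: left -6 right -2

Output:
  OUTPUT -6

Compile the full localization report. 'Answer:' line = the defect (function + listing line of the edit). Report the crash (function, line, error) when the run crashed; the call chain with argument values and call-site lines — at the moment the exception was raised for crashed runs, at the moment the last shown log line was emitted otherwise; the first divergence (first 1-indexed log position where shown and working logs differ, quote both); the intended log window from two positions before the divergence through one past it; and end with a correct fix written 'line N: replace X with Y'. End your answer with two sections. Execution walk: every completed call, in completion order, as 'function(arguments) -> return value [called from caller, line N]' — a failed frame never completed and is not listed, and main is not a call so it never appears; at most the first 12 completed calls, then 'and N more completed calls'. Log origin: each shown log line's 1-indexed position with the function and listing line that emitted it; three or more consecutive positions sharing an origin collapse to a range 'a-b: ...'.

Answer: the defect is in main at line 40.
Core observation: Nothing in the log betrays the bug — only the output does.
Call chain: main -> trim_outliers(-6, -2) (called at line 39).
First divergence: none; the two logs match at every position.
Execution walk:
  split_margin([-2, 8, 1, 1, 12, 4], -2) -> 0  [called from pack_ledger, line 8]
  pack_ledger([-2, 8, 1, 1, 12, 4], -2) -> -6  [called from main, line 35]
  scan_readings([-2, 8, 1, 1, 12, 4]) -> -2  [called from main, line 37]
  trim_outliers(-6, -2) -> 10  [called from main, line 39]
Log line origins:
  1: logged in main at line 34
  2: logged in split_margin at line 2
  3: logged in pack_ledger at line 9
  4: logged in main at line 36
  5: logged in scan_readings at line 14
  6: logged in scan_readings at line 19
  7: logged in main at line 38
  8: logged in trim_outliers at line 23
A correct fix: line 40: replace `mark` with `total`.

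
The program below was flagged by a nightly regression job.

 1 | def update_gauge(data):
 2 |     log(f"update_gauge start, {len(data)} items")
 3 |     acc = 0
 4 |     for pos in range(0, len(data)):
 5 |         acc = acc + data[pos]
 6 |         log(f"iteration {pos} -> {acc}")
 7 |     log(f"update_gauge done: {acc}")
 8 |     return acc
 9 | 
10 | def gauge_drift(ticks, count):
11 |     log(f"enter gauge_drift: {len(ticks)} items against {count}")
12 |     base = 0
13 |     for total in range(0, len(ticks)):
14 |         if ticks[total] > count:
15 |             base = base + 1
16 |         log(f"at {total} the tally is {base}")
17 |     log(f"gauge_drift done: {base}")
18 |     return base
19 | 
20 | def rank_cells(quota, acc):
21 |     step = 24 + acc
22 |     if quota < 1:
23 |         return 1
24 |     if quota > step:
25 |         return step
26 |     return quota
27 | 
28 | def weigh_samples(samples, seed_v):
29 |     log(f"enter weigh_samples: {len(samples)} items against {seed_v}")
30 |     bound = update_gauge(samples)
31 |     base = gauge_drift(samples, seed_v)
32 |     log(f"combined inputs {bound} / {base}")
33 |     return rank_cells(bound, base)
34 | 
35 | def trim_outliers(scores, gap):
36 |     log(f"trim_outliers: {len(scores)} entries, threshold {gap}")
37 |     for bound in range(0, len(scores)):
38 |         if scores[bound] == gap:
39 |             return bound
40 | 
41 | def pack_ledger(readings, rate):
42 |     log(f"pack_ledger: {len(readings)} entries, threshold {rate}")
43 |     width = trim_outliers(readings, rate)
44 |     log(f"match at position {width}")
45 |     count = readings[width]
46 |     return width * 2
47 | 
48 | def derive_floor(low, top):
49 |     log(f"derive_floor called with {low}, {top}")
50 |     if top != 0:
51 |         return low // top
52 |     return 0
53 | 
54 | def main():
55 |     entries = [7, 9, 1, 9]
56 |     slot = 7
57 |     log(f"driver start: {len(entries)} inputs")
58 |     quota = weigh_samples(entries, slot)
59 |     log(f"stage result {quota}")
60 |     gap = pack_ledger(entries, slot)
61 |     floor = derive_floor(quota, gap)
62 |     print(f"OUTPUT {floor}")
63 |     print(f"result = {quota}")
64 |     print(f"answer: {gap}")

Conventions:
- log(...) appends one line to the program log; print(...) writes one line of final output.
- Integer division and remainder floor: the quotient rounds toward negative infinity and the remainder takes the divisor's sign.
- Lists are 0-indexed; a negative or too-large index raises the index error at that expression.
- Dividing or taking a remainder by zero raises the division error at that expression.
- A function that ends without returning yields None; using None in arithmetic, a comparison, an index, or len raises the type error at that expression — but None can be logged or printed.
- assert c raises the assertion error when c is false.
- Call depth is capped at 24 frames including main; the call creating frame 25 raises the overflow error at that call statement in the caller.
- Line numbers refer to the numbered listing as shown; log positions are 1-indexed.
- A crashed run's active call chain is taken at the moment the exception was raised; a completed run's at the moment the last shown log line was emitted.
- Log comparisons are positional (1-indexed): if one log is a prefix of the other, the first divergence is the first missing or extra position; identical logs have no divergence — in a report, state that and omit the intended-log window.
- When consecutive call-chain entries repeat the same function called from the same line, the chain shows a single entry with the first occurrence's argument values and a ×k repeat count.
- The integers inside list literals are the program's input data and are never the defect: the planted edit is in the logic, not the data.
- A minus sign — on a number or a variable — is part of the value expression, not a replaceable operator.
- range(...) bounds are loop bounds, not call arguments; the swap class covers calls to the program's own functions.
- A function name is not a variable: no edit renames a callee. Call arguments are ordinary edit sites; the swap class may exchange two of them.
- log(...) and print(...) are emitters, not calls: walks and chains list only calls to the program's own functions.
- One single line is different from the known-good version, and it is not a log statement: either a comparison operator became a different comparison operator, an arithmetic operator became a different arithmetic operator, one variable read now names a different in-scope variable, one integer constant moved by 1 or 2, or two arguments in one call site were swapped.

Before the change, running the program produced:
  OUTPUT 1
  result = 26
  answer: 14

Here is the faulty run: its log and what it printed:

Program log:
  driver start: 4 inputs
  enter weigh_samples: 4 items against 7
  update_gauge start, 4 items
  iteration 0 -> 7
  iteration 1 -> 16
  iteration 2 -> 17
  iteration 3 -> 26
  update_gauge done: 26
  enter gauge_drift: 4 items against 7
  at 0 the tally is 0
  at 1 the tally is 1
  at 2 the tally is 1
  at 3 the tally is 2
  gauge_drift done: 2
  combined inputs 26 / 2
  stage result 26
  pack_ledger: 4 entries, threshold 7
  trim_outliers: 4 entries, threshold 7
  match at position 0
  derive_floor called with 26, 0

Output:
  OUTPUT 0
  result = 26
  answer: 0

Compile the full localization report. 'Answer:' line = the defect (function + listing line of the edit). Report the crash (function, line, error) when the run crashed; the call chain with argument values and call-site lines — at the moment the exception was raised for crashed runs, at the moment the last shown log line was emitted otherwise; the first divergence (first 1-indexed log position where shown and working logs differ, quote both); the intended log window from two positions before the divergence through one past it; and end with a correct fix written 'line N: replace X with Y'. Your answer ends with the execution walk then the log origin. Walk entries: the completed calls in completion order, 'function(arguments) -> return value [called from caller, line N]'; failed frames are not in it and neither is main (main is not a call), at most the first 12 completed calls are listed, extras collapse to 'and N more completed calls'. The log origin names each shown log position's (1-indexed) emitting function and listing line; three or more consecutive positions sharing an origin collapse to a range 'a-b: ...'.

Answer: the defect is in pack_ledger at line 46.
The tell: Position 20 is the first bad log line: 'derive_floor called with 26, 0' should read 'derive_floor called with 26, 14'.
Call chain: main -> derive_floor(26, 0) (called at line 61).
First divergence: position 20 — the shown line 'derive_floor called with 26, 0' should read 'derive_floor called with 26, 14'.
Intended log window:
  18: trim_outliers: 4 entries, threshold 7
  19: match at position 0
  20: derive_floor called with 26, 14
Execution walk:
  update_gauge([7, 9, 1, 9]) -> 26  [called from weigh_samples, line 30]
  gauge_drift([7, 9, 1, 9], 7) -> 2  [called from weigh_samples, line 31]
  rank_cells(26, 2) -> 26  [called from weigh_samples, line 33]
  weigh_samples([7, 9, 1, 9], 7) -> 26  [called from main, line 58]
  trim_outliers([7, 9, 1, 9], 7) -> 0  [called from pack_ledger, line 43]
  pack_ledger([7, 9, 1, 9], 7) -> 0  [called from main, line 60]
  derive_floor(26, 0) -> 0  [called from main, line 61]
Log origins:
  1: logged in main at line 57
  2: logged in weigh_samples at line 29
  3: logged in update_gauge at line 2
  4-7: logged in update_gauge at line 6
  8: logged in update_gauge at line 7
  9: logged in gauge_drift at line 11
  10-13: logged in gauge_drift at line 16
  14: logged in gauge_drift at line 17
  15: logged in weigh_samples at line 32
  16: logged in main at line 59
  17: logged in pack_ledger at line 42
  18: logged in trim_outliers at line 36
  19: logged in pack_ledger at line 44
  20: logged in derive_floor at line 49
A correct fix: line 46: replace `width` with `count`.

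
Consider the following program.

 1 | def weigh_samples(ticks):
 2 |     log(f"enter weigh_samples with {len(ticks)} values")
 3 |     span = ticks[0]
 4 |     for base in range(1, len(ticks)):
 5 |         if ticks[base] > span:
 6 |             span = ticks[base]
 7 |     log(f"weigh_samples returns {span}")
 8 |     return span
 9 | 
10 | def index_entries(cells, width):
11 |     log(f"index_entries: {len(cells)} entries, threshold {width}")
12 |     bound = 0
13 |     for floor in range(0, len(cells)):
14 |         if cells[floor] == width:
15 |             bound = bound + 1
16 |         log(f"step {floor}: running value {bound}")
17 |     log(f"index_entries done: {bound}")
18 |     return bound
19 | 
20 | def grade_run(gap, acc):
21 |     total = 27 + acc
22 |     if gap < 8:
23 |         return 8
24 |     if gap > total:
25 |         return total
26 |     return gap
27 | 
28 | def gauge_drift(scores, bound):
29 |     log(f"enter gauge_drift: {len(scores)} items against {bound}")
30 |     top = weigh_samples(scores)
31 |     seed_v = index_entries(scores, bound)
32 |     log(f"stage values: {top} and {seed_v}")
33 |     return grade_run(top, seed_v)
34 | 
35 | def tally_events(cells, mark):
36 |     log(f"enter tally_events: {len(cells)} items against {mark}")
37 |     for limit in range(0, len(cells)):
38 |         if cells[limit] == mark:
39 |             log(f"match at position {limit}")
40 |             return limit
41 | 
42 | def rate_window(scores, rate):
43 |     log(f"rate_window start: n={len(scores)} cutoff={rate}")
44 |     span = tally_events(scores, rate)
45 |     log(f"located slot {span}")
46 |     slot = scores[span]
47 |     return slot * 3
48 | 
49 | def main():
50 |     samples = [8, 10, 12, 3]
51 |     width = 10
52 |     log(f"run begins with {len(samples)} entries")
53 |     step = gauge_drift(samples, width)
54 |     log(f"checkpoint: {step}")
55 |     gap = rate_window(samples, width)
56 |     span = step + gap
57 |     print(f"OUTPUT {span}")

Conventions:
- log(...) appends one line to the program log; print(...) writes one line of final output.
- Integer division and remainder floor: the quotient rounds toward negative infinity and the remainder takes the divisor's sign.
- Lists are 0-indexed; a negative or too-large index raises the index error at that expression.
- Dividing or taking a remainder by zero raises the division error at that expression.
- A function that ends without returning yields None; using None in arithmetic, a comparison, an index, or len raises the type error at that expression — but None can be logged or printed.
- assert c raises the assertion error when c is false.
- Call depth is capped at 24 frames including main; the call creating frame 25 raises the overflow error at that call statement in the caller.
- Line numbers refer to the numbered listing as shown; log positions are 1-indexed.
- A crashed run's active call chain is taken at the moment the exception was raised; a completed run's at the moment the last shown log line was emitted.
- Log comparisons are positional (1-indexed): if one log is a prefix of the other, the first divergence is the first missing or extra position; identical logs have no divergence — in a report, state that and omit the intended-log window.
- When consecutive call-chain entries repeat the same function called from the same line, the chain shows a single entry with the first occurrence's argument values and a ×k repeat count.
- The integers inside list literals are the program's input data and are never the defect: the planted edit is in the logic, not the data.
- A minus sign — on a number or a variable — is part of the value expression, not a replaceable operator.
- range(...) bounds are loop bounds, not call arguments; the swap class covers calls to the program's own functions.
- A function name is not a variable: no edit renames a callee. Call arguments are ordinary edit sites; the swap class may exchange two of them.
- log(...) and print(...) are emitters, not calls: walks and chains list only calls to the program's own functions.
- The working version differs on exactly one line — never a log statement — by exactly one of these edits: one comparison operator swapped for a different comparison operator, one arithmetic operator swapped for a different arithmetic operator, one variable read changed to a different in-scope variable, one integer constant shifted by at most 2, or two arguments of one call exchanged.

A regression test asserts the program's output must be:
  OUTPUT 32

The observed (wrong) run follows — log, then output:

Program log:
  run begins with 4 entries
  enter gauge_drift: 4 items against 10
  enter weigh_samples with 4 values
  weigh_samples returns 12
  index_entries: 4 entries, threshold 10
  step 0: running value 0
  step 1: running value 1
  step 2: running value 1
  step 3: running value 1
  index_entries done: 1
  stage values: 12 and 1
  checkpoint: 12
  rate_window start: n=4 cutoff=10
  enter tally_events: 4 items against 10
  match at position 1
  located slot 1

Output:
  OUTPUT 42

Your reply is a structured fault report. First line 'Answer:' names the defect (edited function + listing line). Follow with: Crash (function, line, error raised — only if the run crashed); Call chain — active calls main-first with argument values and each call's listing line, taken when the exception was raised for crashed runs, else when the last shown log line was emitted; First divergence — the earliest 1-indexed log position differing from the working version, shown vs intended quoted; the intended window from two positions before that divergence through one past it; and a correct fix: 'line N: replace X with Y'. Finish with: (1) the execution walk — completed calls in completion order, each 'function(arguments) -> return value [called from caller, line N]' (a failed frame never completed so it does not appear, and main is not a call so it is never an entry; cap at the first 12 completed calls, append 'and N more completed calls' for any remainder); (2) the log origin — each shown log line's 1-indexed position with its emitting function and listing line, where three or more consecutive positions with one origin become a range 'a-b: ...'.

Answer: the defect is in rate_window at line 47.
The tell: Nothing in the log betrays the bug — only the output does.
Call chain: main -> rate_window([8, 10, 12, 3], 10) (called at line 55).
First divergence: none — the logs agree in full.
Execution walk:
  weigh_samples([8, 10, 12, 3]) -> 12  [called from gauge_drift, line 30]
  index_entries([8, 10, 12, 3], 10) -> 1  [called from gauge_drift, line 31]
  grade_run(12, 1) -> 12  [called from gauge_drift, line 33]
  gauge_drift([8, 10, 12, 3], 10) -> 12  [called from main, line 53]
  tally_events([8, 10, 12, 3], 10) -> 1  [called from rate_window, line 44]
  rate_window([8, 10, 12, 3], 10) -> 30  [called from main, line 55]
Log origins:
  1: from main, line 52
  2: from gauge_drift, line 29
  3: from weigh_samples, line 2
  4: from weigh_samples, line 7
  5: from index_entries, line 11
  6-9: from index_entries, line 16
  10: from index_entries, line 17
  11: from gauge_drift, line 32
  12: from main, line 54
  13: from rate_window, line 43
  14: from tally_events, line 36
  15: from tally_events, line 39
  16: from rate_window, line 45
A correct fix: line 47: replace `3` with `2`.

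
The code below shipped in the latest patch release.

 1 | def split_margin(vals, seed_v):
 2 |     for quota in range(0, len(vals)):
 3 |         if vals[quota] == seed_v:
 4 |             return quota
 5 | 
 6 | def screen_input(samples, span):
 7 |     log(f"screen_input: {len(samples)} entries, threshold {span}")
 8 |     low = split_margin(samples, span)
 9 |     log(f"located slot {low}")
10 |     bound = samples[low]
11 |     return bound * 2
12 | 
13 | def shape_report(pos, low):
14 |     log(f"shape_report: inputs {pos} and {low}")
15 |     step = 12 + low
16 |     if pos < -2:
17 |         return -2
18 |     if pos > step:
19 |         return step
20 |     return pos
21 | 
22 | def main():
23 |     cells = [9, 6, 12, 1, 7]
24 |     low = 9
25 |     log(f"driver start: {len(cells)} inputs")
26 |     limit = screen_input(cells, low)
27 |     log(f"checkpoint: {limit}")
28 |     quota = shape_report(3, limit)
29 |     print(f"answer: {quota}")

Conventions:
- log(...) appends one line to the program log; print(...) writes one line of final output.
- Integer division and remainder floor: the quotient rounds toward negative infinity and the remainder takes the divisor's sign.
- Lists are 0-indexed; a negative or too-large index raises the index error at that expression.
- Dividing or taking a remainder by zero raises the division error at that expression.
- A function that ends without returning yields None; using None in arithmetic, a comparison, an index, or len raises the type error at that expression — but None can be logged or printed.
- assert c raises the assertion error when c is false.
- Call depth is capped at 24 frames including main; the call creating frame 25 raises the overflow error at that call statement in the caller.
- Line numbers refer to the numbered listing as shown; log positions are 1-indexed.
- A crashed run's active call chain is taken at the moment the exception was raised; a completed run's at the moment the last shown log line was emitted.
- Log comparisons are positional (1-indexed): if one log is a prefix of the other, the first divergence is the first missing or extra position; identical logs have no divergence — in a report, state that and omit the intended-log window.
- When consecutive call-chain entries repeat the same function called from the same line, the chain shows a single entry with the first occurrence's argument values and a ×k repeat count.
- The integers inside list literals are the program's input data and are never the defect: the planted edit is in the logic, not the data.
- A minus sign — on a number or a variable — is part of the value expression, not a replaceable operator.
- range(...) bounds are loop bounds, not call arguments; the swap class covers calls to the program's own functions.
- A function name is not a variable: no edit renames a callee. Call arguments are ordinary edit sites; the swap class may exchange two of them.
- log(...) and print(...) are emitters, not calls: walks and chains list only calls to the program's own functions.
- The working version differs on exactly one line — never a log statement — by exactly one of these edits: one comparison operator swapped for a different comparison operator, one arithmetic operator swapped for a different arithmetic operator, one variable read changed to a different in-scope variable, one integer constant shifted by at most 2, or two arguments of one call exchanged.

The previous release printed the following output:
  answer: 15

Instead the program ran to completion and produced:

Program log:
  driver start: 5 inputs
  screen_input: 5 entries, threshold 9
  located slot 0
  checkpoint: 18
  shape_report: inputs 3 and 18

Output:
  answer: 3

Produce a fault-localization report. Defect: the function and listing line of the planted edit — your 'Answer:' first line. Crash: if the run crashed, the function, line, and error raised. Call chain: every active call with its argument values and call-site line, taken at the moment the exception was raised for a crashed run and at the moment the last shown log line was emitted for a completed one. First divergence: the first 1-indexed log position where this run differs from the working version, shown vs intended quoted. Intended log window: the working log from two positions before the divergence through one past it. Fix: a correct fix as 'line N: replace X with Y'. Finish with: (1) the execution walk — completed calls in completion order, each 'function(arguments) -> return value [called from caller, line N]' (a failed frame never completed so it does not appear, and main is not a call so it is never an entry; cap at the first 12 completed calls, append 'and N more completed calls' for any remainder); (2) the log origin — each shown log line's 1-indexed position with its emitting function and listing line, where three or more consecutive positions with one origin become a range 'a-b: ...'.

Answer: the defect is in main at line 28.
Key observation: Log line 5 is where behavior first shows: 'shape_report: inputs 3 and 18' appears instead of 'shape_report: inputs 18 and 3'.
Call chain: main -> shape_report(3, 18) (called at line 28).
First divergence: position 5 — the shown line 'shape_report: inputs 3 and 18' should read 'shape_report: inputs 18 and 3'.
Intended log window:
  3: located slot 0
  4: checkpoint: 18
  5: shape_report: inputs 18 and 3
Execution walk:
  split_margin([9, 6, 12, 1, 7], 9) -> 0  [called from screen_input, line 8]
  screen_input([9, 6, 12, 1, 7], 9) -> 18  [called from main, line 26]
  shape_report(3, 18) -> 3  [called from main, line 28]
Log origin:
  1: emitted by main (line 25)
  2: emitted by screen_input (line 7)
  3: emitted by screen_input (line 9)
  4: emitted by main (line 27)
  5: emitted by shape_report (line 14)
A correct fix: line 28: replace `shape_report(3, limit)` with `shape_report(limit, 3)`.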